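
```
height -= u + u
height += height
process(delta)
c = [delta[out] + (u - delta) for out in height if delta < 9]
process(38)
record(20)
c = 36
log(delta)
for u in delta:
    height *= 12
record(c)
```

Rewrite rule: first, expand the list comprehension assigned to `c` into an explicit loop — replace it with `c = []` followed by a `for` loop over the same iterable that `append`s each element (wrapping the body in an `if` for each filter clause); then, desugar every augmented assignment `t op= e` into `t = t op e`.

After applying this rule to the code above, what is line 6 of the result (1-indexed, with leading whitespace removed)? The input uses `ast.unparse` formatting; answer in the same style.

Transformed code:
height = height - (u + u)
height = height + height
process(delta)
c = []
for out in height:
    if delta < 9:
        c.append(delta[out] + (u - delta))
process(38)
record(20)
c = 36
log(delta)
for u in delta:
    height = height * 12
record(c)

if delta < 9:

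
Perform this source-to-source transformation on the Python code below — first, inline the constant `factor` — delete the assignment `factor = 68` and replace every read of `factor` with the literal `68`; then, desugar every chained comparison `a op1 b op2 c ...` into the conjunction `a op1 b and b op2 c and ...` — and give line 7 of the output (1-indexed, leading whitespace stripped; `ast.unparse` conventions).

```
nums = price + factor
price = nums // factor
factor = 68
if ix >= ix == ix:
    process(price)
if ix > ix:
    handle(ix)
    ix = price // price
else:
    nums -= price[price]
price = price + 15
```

ix = price // price

Transformed code:
nums = price + 68
price = nums // 68
if ix >= ix and ix == ix:
    process(price)
if ix > ix:
    handle(ix)
    ix = price // price
else:
    nums -= price[price]
price = price + 15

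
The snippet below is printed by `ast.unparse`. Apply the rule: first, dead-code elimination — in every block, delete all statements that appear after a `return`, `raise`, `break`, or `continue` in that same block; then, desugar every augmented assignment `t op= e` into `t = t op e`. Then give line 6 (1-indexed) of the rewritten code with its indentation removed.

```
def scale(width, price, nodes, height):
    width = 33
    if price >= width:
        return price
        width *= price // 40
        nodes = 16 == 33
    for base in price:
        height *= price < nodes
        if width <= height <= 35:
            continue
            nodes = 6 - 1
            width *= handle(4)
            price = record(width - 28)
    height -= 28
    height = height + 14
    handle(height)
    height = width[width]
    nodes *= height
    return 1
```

height = height * (price < nodes)

Transformed code:
def scale(width, price, nodes, height):
    width = 33
    if price >= width:
        return price
    for base in price:
        height = height * (price < nodes)
        if width <= height <= 35:
            continue
    height = height - 28
    height = height + 14
    handle(height)
    height = width[width]
    nodes = nodes * height
    return 1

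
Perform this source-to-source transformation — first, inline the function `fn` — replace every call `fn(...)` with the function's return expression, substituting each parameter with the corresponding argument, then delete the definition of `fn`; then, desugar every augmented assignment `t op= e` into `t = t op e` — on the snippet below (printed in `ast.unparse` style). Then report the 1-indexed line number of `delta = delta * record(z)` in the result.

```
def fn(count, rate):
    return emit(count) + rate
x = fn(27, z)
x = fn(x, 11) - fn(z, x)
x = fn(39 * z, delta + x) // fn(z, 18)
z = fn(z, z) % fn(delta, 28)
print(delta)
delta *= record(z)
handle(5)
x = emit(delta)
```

6

Transformed code:
x = emit(27) + z
x = emit(x) + 11 - (emit(z) + x)
x = (emit(39 * z) + (delta + x)) // (emit(z) + 18)
z = (emit(z) + z) % (emit(delta) + 28)
print(delta)
delta = delta * record(z)
handle(5)
x = emit(delta)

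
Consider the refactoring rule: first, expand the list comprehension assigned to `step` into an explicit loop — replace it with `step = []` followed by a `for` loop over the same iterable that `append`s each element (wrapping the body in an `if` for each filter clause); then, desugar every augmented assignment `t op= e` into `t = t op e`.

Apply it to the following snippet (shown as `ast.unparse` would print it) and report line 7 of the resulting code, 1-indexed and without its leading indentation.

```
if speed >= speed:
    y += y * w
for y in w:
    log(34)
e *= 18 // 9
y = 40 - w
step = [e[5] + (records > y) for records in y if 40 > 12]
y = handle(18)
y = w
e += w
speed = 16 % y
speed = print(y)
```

step = []

Transformed code:
if speed >= speed:
    y = y + y * w
for y in w:
    log(34)
e = e * (18 // 9)
y = 40 - w
step = []
for records in y:
    if 40 > 12:
        step.append(e[5] + (records > y))
y = handle(18)
y = w
e = e + w
speed = 16 % y
speed = print(y)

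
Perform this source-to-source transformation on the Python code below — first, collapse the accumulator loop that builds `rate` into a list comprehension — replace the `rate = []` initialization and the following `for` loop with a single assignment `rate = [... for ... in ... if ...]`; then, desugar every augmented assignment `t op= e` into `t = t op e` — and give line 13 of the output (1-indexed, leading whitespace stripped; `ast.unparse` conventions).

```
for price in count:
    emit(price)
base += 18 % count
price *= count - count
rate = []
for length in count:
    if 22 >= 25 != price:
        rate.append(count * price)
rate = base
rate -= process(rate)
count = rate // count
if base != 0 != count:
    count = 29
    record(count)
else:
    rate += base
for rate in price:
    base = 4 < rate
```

rate = rate + base

Transformed code:
for price in count:
    emit(price)
base = base + 18 % count
price = price * (count - count)
rate = [count * price for length in count if 22 >= 25 != price]
rate = base
rate = rate - process(rate)
count = rate // count
if base != 0 != count:
    count = 29
    record(count)
else:
    rate = rate + base
for rate in price:
    base = 4 < rate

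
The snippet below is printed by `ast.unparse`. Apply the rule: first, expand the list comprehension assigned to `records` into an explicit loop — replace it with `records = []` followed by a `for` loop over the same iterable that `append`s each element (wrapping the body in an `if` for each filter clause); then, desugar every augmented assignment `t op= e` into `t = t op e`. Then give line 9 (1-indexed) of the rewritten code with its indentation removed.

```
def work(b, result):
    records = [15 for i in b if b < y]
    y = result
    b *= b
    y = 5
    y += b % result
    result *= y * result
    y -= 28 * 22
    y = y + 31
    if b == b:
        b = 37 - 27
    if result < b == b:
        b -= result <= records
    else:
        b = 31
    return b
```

y = y + b % result

Transformed code:
def work(b, result):
    records = []
    for i in b:
        if b < y:
            records.append(15)
    y = result
    b = b * b
    y = 5
    y = y + b % result
    result = result * (y * result)
    y = y - 28 * 22
    y = y + 31
    if b == b:
        b = 37 - 27
    if result < b == b:
        b = b - (result <= records)
    else:
        b = 31
    return b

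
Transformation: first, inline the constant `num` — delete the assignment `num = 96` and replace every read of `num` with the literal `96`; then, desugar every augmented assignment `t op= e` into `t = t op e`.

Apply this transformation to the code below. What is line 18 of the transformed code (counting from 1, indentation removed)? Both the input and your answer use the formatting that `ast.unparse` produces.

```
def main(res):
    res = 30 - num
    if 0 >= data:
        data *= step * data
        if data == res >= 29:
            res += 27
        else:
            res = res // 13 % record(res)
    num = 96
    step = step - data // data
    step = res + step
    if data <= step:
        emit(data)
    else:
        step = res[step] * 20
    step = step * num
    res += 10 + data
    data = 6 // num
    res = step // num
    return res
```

res = step // 96

Transformed code:
def main(res):
    res = 30 - 96
    if 0 >= data:
        data = data * (step * data)
        if data == res >= 29:
            res = res + 27
        else:
            res = res // 13 % record(res)
    step = step - data // data
    step = res + step
    if data <= step:
        emit(data)
    else:
        step = res[step] * 20
    step = step * 96
    res = res + (10 + data)
    data = 6 // 96
    res = step // 96
    return res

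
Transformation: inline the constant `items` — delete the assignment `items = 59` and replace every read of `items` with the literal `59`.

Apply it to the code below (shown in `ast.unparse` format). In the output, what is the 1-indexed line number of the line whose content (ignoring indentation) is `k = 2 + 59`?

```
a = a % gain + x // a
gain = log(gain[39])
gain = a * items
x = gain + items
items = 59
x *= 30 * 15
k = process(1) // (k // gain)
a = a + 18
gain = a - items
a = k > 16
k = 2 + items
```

Transformed code:
a = a % gain + x // a
gain = log(gain[39])
gain = a * 59
x = gain + 59
x *= 30 * 15
k = process(1) // (k // gain)
a = a + 18
gain = a - 59
a = k > 16
k = 2 + 59

10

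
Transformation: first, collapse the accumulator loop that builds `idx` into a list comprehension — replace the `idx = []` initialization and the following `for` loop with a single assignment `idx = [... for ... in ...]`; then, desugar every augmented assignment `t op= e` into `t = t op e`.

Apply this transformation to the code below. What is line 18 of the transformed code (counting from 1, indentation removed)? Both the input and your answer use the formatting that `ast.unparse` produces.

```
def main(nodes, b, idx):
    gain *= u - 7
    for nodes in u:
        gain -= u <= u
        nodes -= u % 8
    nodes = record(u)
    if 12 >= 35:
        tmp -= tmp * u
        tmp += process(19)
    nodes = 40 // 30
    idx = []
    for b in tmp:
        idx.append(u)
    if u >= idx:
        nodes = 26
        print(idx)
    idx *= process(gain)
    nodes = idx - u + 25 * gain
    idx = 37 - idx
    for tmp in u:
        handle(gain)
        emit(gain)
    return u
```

Transformed code:
def main(nodes, b, idx):
    gain = gain * (u - 7)
    for nodes in u:
        gain = gain - (u <= u)
        nodes = nodes - u % 8
    nodes = record(u)
    if 12 >= 35:
        tmp = tmp - tmp * u
        tmp = tmp + process(19)
    nodes = 40 // 30
    idx = [u for b in tmp]
    if u >= idx:
        nodes = 26
        print(idx)
    idx = idx * process(gain)
    nodes = idx - u + 25 * gain
    idx = 37 - idx
    for tmp in u:
        handle(gain)
        emit(gain)
    return u

for tmp in u:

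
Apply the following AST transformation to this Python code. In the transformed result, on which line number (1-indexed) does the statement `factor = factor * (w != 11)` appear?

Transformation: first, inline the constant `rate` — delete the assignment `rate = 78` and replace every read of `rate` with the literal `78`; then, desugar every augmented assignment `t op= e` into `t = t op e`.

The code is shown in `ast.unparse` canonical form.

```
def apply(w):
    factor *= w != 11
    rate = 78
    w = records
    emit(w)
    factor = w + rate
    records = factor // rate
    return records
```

Transformed code:
def apply(w):
    factor = factor * (w != 11)
    w = records
    emit(w)
    factor = w + 78
    records = factor // 78
    return records

2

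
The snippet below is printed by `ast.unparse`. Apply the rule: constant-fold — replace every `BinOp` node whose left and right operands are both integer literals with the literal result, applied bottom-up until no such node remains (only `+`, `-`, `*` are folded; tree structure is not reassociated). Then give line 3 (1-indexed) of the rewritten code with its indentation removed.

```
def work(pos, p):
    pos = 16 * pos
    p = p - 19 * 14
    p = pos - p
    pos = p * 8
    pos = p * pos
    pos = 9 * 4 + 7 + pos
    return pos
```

p = p - 266

Transformed code:
def work(pos, p):
    pos = 16 * pos
    p = p - 266
    p = pos - p
    pos = p * 8
    pos = p * pos
    pos = 43 + pos
    return pos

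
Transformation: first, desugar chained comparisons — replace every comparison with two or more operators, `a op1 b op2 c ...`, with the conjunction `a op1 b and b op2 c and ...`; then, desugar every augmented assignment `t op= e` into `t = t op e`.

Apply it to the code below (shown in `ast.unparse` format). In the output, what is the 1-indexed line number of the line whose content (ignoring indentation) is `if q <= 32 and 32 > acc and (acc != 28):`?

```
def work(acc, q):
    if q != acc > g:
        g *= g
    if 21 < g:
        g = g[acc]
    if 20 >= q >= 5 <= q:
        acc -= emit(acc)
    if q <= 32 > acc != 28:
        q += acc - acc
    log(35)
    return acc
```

8

Transformed code:
def work(acc, q):
    if q != acc and acc > g:
        g = g * g
    if 21 < g:
        g = g[acc]
    if 20 >= q and q >= 5 and (5 <= q):
        acc = acc - emit(acc)
    if q <= 32 and 32 > acc and (acc != 28):
        q = q + (acc - acc)
    log(35)
    return acc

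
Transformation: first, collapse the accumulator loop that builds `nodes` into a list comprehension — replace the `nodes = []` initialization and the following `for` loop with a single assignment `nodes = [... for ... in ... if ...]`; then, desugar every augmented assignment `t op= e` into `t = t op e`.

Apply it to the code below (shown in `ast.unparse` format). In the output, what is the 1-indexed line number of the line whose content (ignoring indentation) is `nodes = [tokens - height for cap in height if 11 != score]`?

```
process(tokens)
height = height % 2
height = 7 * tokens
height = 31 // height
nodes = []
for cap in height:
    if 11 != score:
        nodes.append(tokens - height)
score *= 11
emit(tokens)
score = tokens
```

5

Transformed code:
process(tokens)
height = height % 2
height = 7 * tokens
height = 31 // height
nodes = [tokens - height for cap in height if 11 != score]
score = score * 11
emit(tokens)
score = tokens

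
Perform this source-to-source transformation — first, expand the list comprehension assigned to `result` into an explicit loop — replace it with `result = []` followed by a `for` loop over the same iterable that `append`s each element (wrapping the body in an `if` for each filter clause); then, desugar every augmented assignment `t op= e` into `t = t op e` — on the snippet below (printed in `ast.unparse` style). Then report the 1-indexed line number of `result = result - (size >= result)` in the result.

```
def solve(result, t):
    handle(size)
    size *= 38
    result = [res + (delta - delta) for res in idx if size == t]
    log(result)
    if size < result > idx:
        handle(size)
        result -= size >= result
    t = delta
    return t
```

Transformed code:
def solve(result, t):
    handle(size)
    size = size * 38
    result = []
    for res in idx:
        if size == t:
            result.append(res + (delta - delta))
    log(result)
    if size < result > idx:
        handle(size)
        result = result - (size >= result)
    t = delta
    return t

11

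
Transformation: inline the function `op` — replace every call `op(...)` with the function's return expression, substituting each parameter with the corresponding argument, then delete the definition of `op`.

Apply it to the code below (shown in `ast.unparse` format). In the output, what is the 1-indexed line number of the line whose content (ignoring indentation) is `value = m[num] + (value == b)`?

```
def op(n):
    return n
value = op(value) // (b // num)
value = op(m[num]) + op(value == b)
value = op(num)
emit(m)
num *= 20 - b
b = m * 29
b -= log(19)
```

2

Transformed code:
value = value // (b // num)
value = m[num] + (value == b)
value = num
emit(m)
num *= 20 - b
b = m * 29
b -= log(19)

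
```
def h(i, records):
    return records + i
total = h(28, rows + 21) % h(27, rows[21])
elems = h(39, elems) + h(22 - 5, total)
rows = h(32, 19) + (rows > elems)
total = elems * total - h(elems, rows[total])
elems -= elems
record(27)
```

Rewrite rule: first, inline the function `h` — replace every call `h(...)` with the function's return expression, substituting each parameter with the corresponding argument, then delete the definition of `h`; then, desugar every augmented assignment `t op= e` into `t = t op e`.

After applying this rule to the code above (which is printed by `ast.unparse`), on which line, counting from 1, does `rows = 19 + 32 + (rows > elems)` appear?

Transformed code:
total = (rows + 21 + 28) % (rows[21] + 27)
elems = elems + 39 + (total + (22 - 5))
rows = 19 + 32 + (rows > elems)
total = elems * total - (rows[total] + elems)
elems = elems - elems
record(27)

3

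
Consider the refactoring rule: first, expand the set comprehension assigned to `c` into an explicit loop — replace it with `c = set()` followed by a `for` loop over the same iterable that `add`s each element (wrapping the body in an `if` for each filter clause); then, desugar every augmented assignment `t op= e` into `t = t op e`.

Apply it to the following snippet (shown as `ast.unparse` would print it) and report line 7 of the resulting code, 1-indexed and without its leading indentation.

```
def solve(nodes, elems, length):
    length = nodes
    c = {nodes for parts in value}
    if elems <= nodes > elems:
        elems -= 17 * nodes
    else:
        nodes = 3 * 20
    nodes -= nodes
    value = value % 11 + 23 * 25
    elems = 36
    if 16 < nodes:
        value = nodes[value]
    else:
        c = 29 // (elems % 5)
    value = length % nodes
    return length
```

elems = elems - 17 * nodes

Transformed code:
def solve(nodes, elems, length):
    length = nodes
    c = set()
    for parts in value:
        c.add(nodes)
    if elems <= nodes > elems:
        elems = elems - 17 * nodes
    else:
        nodes = 3 * 20
    nodes = nodes - nodes
    value = value % 11 + 23 * 25
    elems = 36
    if 16 < nodes:
        value = nodes[value]
    else:
        c = 29 // (elems % 5)
    value = length % nodes
    return length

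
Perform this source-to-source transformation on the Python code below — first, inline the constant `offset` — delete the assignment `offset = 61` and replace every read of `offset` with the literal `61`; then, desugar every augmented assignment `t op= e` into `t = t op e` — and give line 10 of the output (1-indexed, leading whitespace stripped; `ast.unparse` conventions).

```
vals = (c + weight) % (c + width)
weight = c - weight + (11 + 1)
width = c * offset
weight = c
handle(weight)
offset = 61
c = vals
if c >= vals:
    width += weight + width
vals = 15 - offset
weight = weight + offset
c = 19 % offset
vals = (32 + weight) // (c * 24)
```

Transformed code:
vals = (c + weight) % (c + width)
weight = c - weight + (11 + 1)
width = c * 61
weight = c
handle(weight)
c = vals
if c >= vals:
    width = width + (weight + width)
vals = 15 - 61
weight = weight + 61
c = 19 % 61
vals = (32 + weight) // (c * 24)

weight = weight + 61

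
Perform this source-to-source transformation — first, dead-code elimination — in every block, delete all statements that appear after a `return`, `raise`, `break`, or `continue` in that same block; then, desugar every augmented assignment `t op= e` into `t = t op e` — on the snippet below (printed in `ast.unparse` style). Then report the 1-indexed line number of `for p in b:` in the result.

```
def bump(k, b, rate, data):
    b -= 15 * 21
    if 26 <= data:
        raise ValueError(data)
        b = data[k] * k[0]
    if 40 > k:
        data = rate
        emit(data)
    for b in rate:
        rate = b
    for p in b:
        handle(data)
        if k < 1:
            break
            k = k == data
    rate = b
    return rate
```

Transformed code:
def bump(k, b, rate, data):
    b = b - 15 * 21
    if 26 <= data:
        raise ValueError(data)
    if 40 > k:
        data = rate
        emit(data)
    for b in rate:
        rate = b
    for p in b:
        handle(data)
        if k < 1:
            break
    rate = b
    return rate

10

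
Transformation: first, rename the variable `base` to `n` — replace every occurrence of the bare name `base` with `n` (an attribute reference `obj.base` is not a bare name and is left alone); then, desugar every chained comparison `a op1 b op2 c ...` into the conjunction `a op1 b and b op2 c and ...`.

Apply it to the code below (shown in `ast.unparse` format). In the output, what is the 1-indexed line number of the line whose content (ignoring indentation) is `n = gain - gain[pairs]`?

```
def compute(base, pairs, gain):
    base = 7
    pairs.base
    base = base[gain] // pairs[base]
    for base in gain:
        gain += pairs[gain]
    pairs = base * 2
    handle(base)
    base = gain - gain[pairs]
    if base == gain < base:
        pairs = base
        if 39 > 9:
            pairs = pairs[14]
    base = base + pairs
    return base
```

9

Transformed code:
def compute(n, pairs, gain):
    n = 7
    pairs.base
    n = n[gain] // pairs[n]
    for n in gain:
        gain += pairs[gain]
    pairs = n * 2
    handle(n)
    n = gain - gain[pairs]
    if n == gain and gain < n:
        pairs = n
        if 39 > 9:
            pairs = pairs[14]
    n = n + pairs
    return n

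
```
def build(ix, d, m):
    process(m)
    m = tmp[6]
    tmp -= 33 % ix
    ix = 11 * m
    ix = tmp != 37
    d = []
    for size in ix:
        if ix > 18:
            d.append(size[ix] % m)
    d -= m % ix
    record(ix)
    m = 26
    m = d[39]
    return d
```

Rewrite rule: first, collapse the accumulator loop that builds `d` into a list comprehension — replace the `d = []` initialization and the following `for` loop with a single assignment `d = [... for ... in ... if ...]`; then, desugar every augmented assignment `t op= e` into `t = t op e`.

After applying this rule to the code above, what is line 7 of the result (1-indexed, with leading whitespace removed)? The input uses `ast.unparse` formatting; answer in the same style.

d = [size[ix] % m for size in ix if ix > 18]

Transformed code:
def build(ix, d, m):
    process(m)
    m = tmp[6]
    tmp = tmp - 33 % ix
    ix = 11 * m
    ix = tmp != 37
    d = [size[ix] % m for size in ix if ix > 18]
    d = d - m % ix
    record(ix)
    m = 26
    m = d[39]
    return d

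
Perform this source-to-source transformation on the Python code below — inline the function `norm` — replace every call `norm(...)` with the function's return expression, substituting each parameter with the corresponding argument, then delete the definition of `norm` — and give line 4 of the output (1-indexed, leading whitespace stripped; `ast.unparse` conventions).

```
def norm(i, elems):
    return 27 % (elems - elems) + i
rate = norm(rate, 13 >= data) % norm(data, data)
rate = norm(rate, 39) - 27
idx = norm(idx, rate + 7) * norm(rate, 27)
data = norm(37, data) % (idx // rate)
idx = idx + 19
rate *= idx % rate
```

Transformed code:
rate = (27 % ((13 >= data) - (13 >= data)) + rate) % (27 % (data - data) + data)
rate = 27 % (39 - 39) + rate - 27
idx = (27 % (rate + 7 - (rate + 7)) + idx) * (27 % (27 - 27) + rate)
data = (27 % (data - data) + 37) % (idx // rate)
idx = idx + 19
rate *= idx % rate

data = (27 % (data - data) + 37) % (idx // rate)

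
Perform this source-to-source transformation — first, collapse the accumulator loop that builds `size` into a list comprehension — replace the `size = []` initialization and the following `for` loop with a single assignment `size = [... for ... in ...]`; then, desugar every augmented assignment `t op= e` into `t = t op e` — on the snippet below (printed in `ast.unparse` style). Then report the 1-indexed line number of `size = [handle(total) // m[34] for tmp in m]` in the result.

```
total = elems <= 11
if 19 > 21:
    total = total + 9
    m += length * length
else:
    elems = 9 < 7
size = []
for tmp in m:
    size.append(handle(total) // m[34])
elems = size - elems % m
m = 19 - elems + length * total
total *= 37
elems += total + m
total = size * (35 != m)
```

7

Transformed code:
total = elems <= 11
if 19 > 21:
    total = total + 9
    m = m + length * length
else:
    elems = 9 < 7
size = [handle(total) // m[34] for tmp in m]
elems = size - elems % m
m = 19 - elems + length * total
total = total * 37
elems = elems + (total + m)
total = size * (35 != m)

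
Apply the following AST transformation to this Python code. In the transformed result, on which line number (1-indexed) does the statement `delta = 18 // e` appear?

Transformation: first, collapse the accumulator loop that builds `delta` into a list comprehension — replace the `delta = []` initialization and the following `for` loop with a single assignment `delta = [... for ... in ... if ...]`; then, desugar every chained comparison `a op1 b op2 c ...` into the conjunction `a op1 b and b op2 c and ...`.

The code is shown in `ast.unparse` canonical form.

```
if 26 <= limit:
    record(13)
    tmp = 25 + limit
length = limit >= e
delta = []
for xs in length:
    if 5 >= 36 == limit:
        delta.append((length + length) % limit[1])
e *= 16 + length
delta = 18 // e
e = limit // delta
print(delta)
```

Transformed code:
if 26 <= limit:
    record(13)
    tmp = 25 + limit
length = limit >= e
delta = [(length + length) % limit[1] for xs in length if 5 >= 36 and 36 == limit]
e *= 16 + length
delta = 18 // e
e = limit // delta
print(delta)

7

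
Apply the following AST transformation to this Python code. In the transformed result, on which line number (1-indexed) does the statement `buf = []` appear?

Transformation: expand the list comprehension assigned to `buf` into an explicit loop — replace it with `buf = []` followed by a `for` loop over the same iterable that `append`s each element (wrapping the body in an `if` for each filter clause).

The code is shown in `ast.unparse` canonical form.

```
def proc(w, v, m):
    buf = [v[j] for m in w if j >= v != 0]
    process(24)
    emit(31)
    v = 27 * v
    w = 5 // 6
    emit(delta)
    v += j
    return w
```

2

Transformed code:
def proc(w, v, m):
    buf = []
    for m in w:
        if j >= v != 0:
            buf.append(v[j])
    process(24)
    emit(31)
    v = 27 * v
    w = 5 // 6
    emit(delta)
    v += j
    return w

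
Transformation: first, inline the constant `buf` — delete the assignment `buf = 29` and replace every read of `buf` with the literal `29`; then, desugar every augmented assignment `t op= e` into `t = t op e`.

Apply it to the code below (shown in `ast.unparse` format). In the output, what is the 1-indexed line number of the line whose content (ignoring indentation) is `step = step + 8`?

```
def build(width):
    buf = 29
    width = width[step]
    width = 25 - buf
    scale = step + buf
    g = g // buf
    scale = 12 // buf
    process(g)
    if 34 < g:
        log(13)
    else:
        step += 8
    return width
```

Transformed code:
def build(width):
    width = width[step]
    width = 25 - 29
    scale = step + 29
    g = g // 29
    scale = 12 // 29
    process(g)
    if 34 < g:
        log(13)
    else:
        step = step + 8
    return width

11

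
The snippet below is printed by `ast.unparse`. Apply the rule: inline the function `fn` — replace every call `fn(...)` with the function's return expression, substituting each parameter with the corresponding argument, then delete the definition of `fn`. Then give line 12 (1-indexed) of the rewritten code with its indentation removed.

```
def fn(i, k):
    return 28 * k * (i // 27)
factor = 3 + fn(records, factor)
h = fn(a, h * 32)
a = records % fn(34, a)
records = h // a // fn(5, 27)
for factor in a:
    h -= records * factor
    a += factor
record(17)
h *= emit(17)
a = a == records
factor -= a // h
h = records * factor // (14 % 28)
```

h = records * factor // (14 % 28)

Transformed code:
factor = 3 + 28 * factor * (records // 27)
h = 28 * (h * 32) * (a // 27)
a = records % (28 * a * (34 // 27))
records = h // a // (28 * 27 * (5 // 27))
for factor in a:
    h -= records * factor
    a += factor
record(17)
h *= emit(17)
a = a == records
factor -= a // h
h = records * factor // (14 % 28)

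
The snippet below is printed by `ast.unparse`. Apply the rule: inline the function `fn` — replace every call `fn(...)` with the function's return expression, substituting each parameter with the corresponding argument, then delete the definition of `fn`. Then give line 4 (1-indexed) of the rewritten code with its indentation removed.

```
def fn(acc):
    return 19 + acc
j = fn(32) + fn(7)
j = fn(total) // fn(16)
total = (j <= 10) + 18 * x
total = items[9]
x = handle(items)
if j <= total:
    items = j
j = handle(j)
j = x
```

total = items[9]

Transformed code:
j = 19 + 32 + (19 + 7)
j = (19 + total) // (19 + 16)
total = (j <= 10) + 18 * x
total = items[9]
x = handle(items)
if j <= total:
    items = j
j = handle(j)
j = x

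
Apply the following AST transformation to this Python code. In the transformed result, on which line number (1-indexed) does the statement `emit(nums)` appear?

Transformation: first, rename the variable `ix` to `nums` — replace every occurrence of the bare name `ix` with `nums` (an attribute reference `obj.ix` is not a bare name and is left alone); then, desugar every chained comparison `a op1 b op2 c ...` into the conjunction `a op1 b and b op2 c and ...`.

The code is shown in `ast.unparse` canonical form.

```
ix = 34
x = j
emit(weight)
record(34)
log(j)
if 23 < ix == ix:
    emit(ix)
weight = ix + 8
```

Transformed code:
nums = 34
x = j
emit(weight)
record(34)
log(j)
if 23 < nums and nums == nums:
    emit(nums)
weight = nums + 8

7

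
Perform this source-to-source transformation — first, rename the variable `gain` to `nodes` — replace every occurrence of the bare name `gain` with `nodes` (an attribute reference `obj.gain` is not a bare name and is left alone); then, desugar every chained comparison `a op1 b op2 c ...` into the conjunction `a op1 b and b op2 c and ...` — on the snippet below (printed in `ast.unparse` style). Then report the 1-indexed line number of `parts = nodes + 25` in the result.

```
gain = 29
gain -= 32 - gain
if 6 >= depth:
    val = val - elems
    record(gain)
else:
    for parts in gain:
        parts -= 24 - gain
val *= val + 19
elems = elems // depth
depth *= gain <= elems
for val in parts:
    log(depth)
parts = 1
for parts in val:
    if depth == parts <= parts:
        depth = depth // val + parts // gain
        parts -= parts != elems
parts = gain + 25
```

Transformed code:
nodes = 29
nodes -= 32 - nodes
if 6 >= depth:
    val = val - elems
    record(nodes)
else:
    for parts in nodes:
        parts -= 24 - nodes
val *= val + 19
elems = elems // depth
depth *= nodes <= elems
for val in parts:
    log(depth)
parts = 1
for parts in val:
    if depth == parts and parts <= parts:
        depth = depth // val + parts // nodes
        parts -= parts != elems
parts = nodes + 25

19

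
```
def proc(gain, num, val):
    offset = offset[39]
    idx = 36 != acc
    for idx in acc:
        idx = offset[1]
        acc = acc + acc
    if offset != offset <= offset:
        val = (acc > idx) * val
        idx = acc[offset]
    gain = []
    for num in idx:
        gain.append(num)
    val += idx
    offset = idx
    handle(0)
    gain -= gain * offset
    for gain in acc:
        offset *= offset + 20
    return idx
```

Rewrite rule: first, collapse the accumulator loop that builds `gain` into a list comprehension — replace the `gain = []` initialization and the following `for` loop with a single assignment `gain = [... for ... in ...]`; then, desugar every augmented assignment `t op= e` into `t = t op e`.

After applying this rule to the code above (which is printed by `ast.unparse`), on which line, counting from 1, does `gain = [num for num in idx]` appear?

Transformed code:
def proc(gain, num, val):
    offset = offset[39]
    idx = 36 != acc
    for idx in acc:
        idx = offset[1]
        acc = acc + acc
    if offset != offset <= offset:
        val = (acc > idx) * val
        idx = acc[offset]
    gain = [num for num in idx]
    val = val + idx
    offset = idx
    handle(0)
    gain = gain - gain * offset
    for gain in acc:
        offset = offset * (offset + 20)
    return idx

10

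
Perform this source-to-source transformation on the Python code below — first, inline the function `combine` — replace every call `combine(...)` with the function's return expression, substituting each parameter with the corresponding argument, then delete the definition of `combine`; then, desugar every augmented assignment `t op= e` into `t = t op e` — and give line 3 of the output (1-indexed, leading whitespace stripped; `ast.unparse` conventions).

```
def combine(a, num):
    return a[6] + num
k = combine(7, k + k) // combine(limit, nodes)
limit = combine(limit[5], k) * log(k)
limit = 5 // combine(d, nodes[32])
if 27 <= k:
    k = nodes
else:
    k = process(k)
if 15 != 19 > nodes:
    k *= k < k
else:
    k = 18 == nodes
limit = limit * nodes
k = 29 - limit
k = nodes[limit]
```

Transformed code:
k = (7[6] + (k + k)) // (limit[6] + nodes)
limit = (limit[5][6] + k) * log(k)
limit = 5 // (d[6] + nodes[32])
if 27 <= k:
    k = nodes
else:
    k = process(k)
if 15 != 19 > nodes:
    k = k * (k < k)
else:
    k = 18 == nodes
limit = limit * nodes
k = 29 - limit
k = nodes[limit]

limit = 5 // (d[6] + nodes[32])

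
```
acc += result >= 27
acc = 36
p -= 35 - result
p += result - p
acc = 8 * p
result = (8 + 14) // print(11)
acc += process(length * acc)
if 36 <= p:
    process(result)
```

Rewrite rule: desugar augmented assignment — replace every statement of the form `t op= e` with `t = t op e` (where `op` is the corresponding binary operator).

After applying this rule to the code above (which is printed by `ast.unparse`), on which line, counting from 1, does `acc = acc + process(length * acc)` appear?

7

Transformed code:
acc = acc + (result >= 27)
acc = 36
p = p - (35 - result)
p = p + (result - p)
acc = 8 * p
result = (8 + 14) // print(11)
acc = acc + process(length * acc)
if 36 <= p:
    process(result)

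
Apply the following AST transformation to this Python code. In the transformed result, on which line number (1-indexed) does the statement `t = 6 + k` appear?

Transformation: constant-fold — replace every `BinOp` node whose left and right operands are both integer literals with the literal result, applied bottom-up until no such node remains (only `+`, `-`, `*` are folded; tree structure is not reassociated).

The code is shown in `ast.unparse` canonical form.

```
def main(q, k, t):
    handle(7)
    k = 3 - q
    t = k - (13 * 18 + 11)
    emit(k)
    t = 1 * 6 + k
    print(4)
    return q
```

6

Transformed code:
def main(q, k, t):
    handle(7)
    k = 3 - q
    t = k - 245
    emit(k)
    t = 6 + k
    print(4)
    return q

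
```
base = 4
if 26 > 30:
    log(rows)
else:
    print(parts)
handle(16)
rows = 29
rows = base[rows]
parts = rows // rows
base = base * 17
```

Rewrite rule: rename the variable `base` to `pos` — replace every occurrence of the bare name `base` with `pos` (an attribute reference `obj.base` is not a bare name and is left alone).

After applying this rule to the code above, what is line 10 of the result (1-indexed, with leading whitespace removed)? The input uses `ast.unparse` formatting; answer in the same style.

pos = pos * 17

Transformed code:
pos = 4
if 26 > 30:
    log(rows)
else:
    print(parts)
handle(16)
rows = 29
rows = pos[rows]
parts = rows // rows
pos = pos * 17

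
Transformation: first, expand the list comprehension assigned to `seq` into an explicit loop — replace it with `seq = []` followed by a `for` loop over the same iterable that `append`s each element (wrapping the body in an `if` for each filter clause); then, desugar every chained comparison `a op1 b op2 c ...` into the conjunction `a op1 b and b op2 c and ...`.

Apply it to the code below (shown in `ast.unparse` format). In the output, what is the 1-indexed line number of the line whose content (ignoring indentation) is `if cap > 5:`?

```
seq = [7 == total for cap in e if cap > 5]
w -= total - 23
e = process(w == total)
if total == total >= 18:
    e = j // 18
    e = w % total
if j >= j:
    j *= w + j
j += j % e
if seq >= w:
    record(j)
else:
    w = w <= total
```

Transformed code:
seq = []
for cap in e:
    if cap > 5:
        seq.append(7 == total)
w -= total - 23
e = process(w == total)
if total == total and total >= 18:
    e = j // 18
    e = w % total
if j >= j:
    j *= w + j
j += j % e
if seq >= w:
    record(j)
else:
    w = w <= total

3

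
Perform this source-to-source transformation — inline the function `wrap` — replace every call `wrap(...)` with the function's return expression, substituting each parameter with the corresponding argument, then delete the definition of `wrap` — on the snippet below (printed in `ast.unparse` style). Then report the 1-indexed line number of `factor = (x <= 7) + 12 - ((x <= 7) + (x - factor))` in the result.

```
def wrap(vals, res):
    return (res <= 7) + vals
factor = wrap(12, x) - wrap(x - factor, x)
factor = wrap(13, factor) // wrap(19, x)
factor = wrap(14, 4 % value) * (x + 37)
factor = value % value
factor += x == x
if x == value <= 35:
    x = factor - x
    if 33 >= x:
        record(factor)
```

1

Transformed code:
factor = (x <= 7) + 12 - ((x <= 7) + (x - factor))
factor = ((factor <= 7) + 13) // ((x <= 7) + 19)
factor = ((4 % value <= 7) + 14) * (x + 37)
factor = value % value
factor += x == x
if x == value <= 35:
    x = factor - x
    if 33 >= x:
        record(factor)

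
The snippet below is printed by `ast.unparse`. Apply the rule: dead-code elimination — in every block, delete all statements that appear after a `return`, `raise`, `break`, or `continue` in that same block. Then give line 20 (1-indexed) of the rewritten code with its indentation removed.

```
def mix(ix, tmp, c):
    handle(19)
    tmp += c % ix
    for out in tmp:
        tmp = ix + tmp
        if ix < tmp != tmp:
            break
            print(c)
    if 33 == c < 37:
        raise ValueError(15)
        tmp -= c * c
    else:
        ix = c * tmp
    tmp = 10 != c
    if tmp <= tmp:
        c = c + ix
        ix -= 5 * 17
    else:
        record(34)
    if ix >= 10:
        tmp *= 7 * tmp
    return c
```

return c

Transformed code:
def mix(ix, tmp, c):
    handle(19)
    tmp += c % ix
    for out in tmp:
        tmp = ix + tmp
        if ix < tmp != tmp:
            break
    if 33 == c < 37:
        raise ValueError(15)
    else:
        ix = c * tmp
    tmp = 10 != c
    if tmp <= tmp:
        c = c + ix
        ix -= 5 * 17
    else:
        record(34)
    if ix >= 10:
        tmp *= 7 * tmp
    return c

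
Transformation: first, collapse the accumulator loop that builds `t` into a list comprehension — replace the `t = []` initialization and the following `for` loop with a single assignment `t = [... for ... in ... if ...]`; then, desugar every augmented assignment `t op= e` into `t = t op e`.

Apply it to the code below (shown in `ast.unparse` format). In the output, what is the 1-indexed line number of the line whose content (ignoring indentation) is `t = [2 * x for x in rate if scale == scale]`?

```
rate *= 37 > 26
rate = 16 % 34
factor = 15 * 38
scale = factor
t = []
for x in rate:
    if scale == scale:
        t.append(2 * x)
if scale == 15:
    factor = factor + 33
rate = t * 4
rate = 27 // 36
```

5

Transformed code:
rate = rate * (37 > 26)
rate = 16 % 34
factor = 15 * 38
scale = factor
t = [2 * x for x in rate if scale == scale]
if scale == 15:
    factor = factor + 33
rate = t * 4
rate = 27 // 36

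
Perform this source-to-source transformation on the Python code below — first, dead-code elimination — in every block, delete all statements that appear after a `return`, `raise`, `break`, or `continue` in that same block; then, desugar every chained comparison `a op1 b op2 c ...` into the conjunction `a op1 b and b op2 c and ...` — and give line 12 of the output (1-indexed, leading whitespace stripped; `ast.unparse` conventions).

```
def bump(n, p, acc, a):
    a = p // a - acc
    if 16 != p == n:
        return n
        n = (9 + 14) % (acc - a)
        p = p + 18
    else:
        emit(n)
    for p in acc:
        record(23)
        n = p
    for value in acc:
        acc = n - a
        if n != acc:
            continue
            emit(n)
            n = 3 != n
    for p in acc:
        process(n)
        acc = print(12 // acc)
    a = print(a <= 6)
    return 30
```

Transformed code:
def bump(n, p, acc, a):
    a = p // a - acc
    if 16 != p and p == n:
        return n
    else:
        emit(n)
    for p in acc:
        record(23)
        n = p
    for value in acc:
        acc = n - a
        if n != acc:
            continue
    for p in acc:
        process(n)
        acc = print(12 // acc)
    a = print(a <= 6)
    return 30

if n != acc: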